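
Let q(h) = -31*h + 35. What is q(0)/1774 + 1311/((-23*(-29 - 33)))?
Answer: 25822/27497 ≈ 0.93908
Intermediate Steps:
q(h) = 35 - 31*h
q(0)/1774 + 1311/((-23*(-29 - 33))) = (35 - 31*0)/1774 + 1311/((-23*(-29 - 33))) = (35 + 0)*(1/1774) + 1311/((-23*(-62))) = 35*(1/1774) + 1311/1426 = 35/1774 + 1311*(1/1426) = 35/1774 + 57/62 = 25822/27497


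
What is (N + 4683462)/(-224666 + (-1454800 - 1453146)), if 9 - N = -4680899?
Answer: -4682185/1566306 ≈ -2.9893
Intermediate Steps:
N = 4680908 (N = 9 - 1*(-4680899) = 9 + 4680899 = 4680908)
(N + 4683462)/(-224666 + (-1454800 - 1453146)) = (4680908 + 4683462)/(-224666 + (-1454800 - 1453146)) = 9364370/(-224666 - 2907946) = 9364370/(-3132612) = 9364370*(-1/3132612) = -4682185/1566306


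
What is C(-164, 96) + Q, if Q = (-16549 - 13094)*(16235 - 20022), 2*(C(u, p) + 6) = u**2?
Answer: 112271483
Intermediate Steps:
C(u, p) = -6 + u**2/2
Q = 112258041 (Q = -29643*(-3787) = 112258041)
C(-164, 96) + Q = (-6 + (1/2)*(-164)**2) + 112258041 = (-6 + (1/2)*26896) + 112258041 = (-6 + 13448) + 112258041 = 13442 + 112258041 = 112271483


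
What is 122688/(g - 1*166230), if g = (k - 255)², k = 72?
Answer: -13632/14749 ≈ -0.92427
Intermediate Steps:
g = 33489 (g = (72 - 255)² = (-183)² = 33489)
122688/(g - 1*166230) = 122688/(33489 - 1*166230) = 122688/(33489 - 166230) = 122688/(-132741) = 122688*(-1/132741) = -13632/14749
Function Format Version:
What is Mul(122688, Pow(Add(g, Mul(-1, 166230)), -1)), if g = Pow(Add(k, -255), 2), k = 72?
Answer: Rational(-13632, 14749) ≈ -0.92427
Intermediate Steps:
g = 33489 (g = Pow(Add(72, -255), 2) = Pow(-183, 2) = 33489)
Mul(122688, Pow(Add(g, Mul(-1, 166230)), -1)) = Mul(122688, Pow(Add(33489, Mul(-1, 166230)), -1)) = Mul(122688, Pow(Add(33489, -166230), -1)) = Mul(122688, Pow(-132741, -1)) = Mul(122688, Rational(-1, 132741)) = Rational(-13632, 14749)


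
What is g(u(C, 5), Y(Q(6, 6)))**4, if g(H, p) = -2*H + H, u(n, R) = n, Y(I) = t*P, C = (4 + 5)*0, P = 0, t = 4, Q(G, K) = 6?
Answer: 0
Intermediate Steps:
C = 0 (C = 9*0 = 0)
Y(I) = 0 (Y(I) = 4*0 = 0)
g(H, p) = -H
g(u(C, 5), Y(Q(6, 6)))**4 = (-1*0)**4 = 0**4 = 0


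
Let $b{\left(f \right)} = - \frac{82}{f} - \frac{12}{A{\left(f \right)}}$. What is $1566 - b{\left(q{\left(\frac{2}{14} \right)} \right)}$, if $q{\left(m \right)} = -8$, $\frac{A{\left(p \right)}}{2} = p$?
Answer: $1555$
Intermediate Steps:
$A{\left(p \right)} = 2 p$
$b{\left(f \right)} = - \frac{88}{f}$ ($b{\left(f \right)} = - \frac{82}{f} - \frac{12}{2 f} = - \frac{82}{f} - 12 \frac{1}{2 f} = - \frac{82}{f} - \frac{6}{f} = - \frac{88}{f}$)
$1566 - b{\left(q{\left(\frac{2}{14} \right)} \right)} = 1566 - - \frac{88}{-8} = 1566 - \left(-88\right) \left(- \frac{1}{8}\right) = 1566 - 11 = 1555$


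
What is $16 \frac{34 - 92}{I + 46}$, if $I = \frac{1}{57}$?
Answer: $- \frac{52896}{2623} \approx -20.166$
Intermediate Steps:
$I = \frac{1}{57} \approx 0.017544$
$16 \frac{34 - 92}{I + 46} = 16 \frac{34 - 92}{\frac{1}{57} + 46} = 16 \left(- \frac{58}{\frac{2623}{57}}\right) = 16 \left(\left(-58\right) \frac{57}{2623}\right) = 16 \left(- \frac{3306}{2623}\right) = - \frac{52896}{2623}$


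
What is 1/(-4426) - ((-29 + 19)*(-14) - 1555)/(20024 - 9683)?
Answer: 6252449/45769266 ≈ 0.13661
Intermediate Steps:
1/(-4426) - ((-29 + 19)*(-14) - 1555)/(20024 - 9683) = -1/4426 - (-10*(-14) - 1555)/10341 = -1/4426 - (140 - 1555)/10341 = -1/4426 - (-1415)/10341 = -1/4426 - 1*(-1415/10341) = -1/4426 + 1415/10341 = 6252449/45769266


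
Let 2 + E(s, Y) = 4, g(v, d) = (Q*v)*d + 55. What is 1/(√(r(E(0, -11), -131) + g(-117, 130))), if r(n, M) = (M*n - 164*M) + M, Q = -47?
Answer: √46001/184004 ≈ 0.0011656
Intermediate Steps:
g(v, d) = 55 - 47*d*v (g(v, d) = (-47*v)*d + 55 = -47*d*v + 55 = 55 - 47*d*v)
E(s, Y) = 2 (E(s, Y) = -2 + 4 = 2)
r(n, M) = -163*M + M*n (r(n, M) = (-164*M + M*n) + M = -163*M + M*n)
1/(√(r(E(0, -11), -131) + g(-117, 130))) = 1/(√(-131*(-163 + 2) + (55 - 47*130*(-117)))) = 1/(√(-131*(-161) + (55 + 714870))) = 1/(√(21091 + 714925)) = 1/(√736016) = 1/(4*√46001) = √46001/184004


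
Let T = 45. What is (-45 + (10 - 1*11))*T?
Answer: -2070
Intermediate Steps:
(-45 + (10 - 1*11))*T = (-45 + (10 - 1*11))*45 = (-45 + (10 - 11))*45 = (-45 - 1)*45 = -46*45 = -2070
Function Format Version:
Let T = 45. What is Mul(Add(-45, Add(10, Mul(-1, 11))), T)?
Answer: -2070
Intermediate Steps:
Mul(Add(-45, Add(10, Mul(-1, 11))), T) = Mul(Add(-45, Add(10, Mul(-1, 11))), 45) = Mul(Add(-45, Add(10, -11)), 45) = Mul(Add(-45, -1), 45) = Mul(-46, 45) = -2070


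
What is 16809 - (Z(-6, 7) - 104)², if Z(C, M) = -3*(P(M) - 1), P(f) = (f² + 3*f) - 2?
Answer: -76216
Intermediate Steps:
P(f) = -2 + f² + 3*f
Z(C, M) = 9 - 9*M - 3*M² (Z(C, M) = -3*((-2 + M² + 3*M) - 1) = -3*(-3 + M² + 3*M) = 9 - 9*M - 3*M²)
16809 - (Z(-6, 7) - 104)² = 16809 - ((9 - 9*7 - 3*7²) - 104)² = 16809 - ((9 - 63 - 3*49) - 104)² = 16809 - ((9 - 63 - 147) - 104)² = 16809 - (-201 - 104)² = 16809 - 1*(-305)² = 16809 - 1*93025 = 16809 - 93025 = -76216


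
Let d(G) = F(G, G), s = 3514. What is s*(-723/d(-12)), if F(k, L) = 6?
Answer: -423437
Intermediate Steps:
d(G) = 6
s*(-723/d(-12)) = 3514*(-723/6) = 3514*(-723*1/6) = 3514*(-241/2) = -423437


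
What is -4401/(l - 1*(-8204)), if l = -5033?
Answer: -1467/1057 ≈ -1.3879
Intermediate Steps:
-4401/(l - 1*(-8204)) = -4401/(-5033 - 1*(-8204)) = -4401/(-5033 + 8204) = -4401/3171 = -4401*1/3171 = -1467/1057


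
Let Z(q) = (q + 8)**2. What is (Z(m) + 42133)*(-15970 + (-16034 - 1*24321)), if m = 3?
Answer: -2379956550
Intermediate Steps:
Z(q) = (8 + q)**2
(Z(m) + 42133)*(-15970 + (-16034 - 1*24321)) = ((8 + 3)**2 + 42133)*(-15970 + (-16034 - 1*24321)) = (11**2 + 42133)*(-15970 + (-16034 - 24321)) = (121 + 42133)*(-15970 - 40355) = 42254*(-56325) = -2379956550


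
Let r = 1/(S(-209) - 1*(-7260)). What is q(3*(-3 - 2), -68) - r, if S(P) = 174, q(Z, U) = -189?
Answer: -1405027/7434 ≈ -189.00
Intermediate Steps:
r = 1/7434 (r = 1/(174 - 1*(-7260)) = 1/(174 + 7260) = 1/7434 ≈ 0.00013452)
q(3*(-3 - 2), -68) - r = -189 - 1*1/7434 = -189 - 1/7434 = -1405027/7434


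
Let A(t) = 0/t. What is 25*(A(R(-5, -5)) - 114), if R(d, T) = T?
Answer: -2850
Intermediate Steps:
A(t) = 0
25*(A(R(-5, -5)) - 114) = 25*(0 - 114) = 25*(-114) = -2850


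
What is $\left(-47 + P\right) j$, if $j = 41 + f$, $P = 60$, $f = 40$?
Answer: $1053$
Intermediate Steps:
$j = 81$ ($j = 41 + 40 = 81$)
$\left(-47 + P\right) j = \left(-47 + 60\right) 81 = 13 \cdot 81 = 1053$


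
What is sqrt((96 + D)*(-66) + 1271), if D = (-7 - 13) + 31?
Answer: I*sqrt(5791) ≈ 76.099*I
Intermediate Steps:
D = 11 (D = -20 + 31 = 11)
sqrt((96 + D)*(-66) + 1271) = sqrt((96 + 11)*(-66) + 1271) = sqrt(107*(-66) + 1271) = sqrt(-7062 + 1271) = sqrt(-5791) = I*sqrt(5791)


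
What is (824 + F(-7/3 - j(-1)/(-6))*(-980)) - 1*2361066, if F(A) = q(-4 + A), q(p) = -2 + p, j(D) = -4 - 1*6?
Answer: -2350442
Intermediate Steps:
j(D) = -10 (j(D) = -4 - 6 = -10)
F(A) = -6 + A (F(A) = -2 + (-4 + A) = -6 + A)
(824 + F(-7/3 - j(-1)/(-6))*(-980)) - 1*2361066 = (824 + (-6 + (-7/3 - 1*(-10)/(-6)))*(-980)) - 1*2361066 = (824 + (-6 + (-7*⅓ + 10*(-⅙)))*(-980)) - 2361066 = (824 + (-6 + (-7/3 - 5/3))*(-980)) - 2361066 = (824 + (-6 - 4)*(-980)) - 2361066 = (824 - 10*(-980)) - 2361066 = (824 + 9800) - 2361066 = 10624 - 2361066 = -2350442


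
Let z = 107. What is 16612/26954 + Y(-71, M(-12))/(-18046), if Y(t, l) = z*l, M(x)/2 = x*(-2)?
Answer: 40336102/121602971 ≈ 0.33170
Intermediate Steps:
M(x) = -4*x (M(x) = 2*(x*(-2)) = 2*(-2*x) = -4*x)
Y(t, l) = 107*l
16612/26954 + Y(-71, M(-12))/(-18046) = 16612/26954 + (107*(-4*(-12)))/(-18046) = 16612*(1/26954) + (107*48)*(-1/18046) = 8306/13477 + 5136*(-1/18046) = 8306/13477 - 2568/9023 = 40336102/121602971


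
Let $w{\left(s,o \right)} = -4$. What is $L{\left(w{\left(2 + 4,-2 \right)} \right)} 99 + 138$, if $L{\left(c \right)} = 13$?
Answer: $1425$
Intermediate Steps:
$L{\left(w{\left(2 + 4,-2 \right)} \right)} 99 + 138 = 13 \cdot 99 + 138 = 1287 + 138 = 1425$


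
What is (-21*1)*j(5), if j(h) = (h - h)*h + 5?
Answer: -105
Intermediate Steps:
j(h) = 5 (j(h) = 0*h + 5 = 0 + 5 = 5)
(-21*1)*j(5) = -21*1*5 = -21*5 = -105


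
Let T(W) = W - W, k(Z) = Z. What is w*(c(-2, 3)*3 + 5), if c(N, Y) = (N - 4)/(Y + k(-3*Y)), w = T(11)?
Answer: 0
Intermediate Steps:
T(W) = 0
w = 0
c(N, Y) = -(-4 + N)/(2*Y) (c(N, Y) = (N - 4)/(Y - 3*Y) = (-4 + N)/((-2*Y)) = (-4 + N)*(-1/(2*Y)) = -(-4 + N)/(2*Y))
w*(c(-2, 3)*3 + 5) = 0*(((1/2)*(4 - 1*(-2))/3)*3 + 5) = 0*(((1/2)*(1/3)*(4 + 2))*3 + 5) = 0*(((1/2)*(1/3)*6)*3 + 5) = 0*(1*3 + 5) = 0*(3 + 5) = 0*8 = 0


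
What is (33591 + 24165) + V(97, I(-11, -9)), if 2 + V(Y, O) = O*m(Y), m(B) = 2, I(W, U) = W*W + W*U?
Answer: 58194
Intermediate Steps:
I(W, U) = W² + U*W
V(Y, O) = -2 + 2*O (V(Y, O) = -2 + O*2 = -2 + 2*O)
(33591 + 24165) + V(97, I(-11, -9)) = (33591 + 24165) + (-2 + 2*(-11*(-9 - 11))) = 57756 + (-2 + 2*(-11*(-20))) = 57756 + (-2 + 2*220) = 57756 + (-2 + 440) = 57756 + 438 = 58194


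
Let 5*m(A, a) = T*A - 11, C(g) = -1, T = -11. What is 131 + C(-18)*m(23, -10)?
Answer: 919/5 ≈ 183.80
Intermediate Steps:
m(A, a) = -11/5 - 11*A/5 (m(A, a) = (-11*A - 11)/5 = (-11 - 11*A)/5 = -11/5 - 11*A/5)
131 + C(-18)*m(23, -10) = 131 - (-11/5 - 11/5*23) = 131 - (-11/5 - 253/5) = 131 - 1*(-264/5) = 131 + 264/5 = 919/5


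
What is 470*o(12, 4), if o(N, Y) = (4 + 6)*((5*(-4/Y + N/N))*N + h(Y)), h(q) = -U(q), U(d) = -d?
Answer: 18800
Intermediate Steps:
h(q) = q (h(q) = -(-1)*q = q)
o(N, Y) = 10*Y + 10*N*(5 - 20/Y) (o(N, Y) = (4 + 6)*((5*(-4/Y + N/N))*N + Y) = 10*((5*(-4/Y + 1))*N + Y) = 10*((5*(1 - 4/Y))*N + Y) = 10*((5 - 20/Y)*N + Y) = 10*(N*(5 - 20/Y) + Y) = 10*(Y + N*(5 - 20/Y)) = 10*Y + 10*N*(5 - 20/Y))
470*o(12, 4) = 470*(10*4 + 50*12 - 200*12/4) = 470*(40 + 600 - 200*12*¼) = 470*(40 + 600 - 600) = 470*40 = 18800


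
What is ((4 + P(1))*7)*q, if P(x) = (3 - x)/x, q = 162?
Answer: 6804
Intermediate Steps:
P(x) = (3 - x)/x
((4 + P(1))*7)*q = ((4 + (3 - 1*1)/1)*7)*162 = ((4 + 1*(3 - 1))*7)*162 = ((4 + 1*2)*7)*162 = ((4 + 2)*7)*162 = (6*7)*162 = 42*162 = 6804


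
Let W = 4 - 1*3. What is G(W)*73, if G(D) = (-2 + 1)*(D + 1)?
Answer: -146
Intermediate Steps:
W = 1 (W = 4 - 3 = 1)
G(D) = -1 - D (G(D) = -(1 + D) = -1 - D)
G(W)*73 = (-1 - 1*1)*73 = (-1 - 1)*73 = -2*73 = -146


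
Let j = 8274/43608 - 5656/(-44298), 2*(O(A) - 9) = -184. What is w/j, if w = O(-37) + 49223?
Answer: 9826713936/63475 ≈ 1.5481e+5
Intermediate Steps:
O(A) = -83 (O(A) = 9 + (1/2)*(-184) = 9 - 92 = -83)
j = 2221625/6999084 (j = 8274*(1/43608) - 5656*(-1/44298) = 1379/7268 + 2828/22149 = 2221625/6999084 ≈ 0.31742)
w = 49140 (w = -83 + 49223 = 49140)
w/j = 49140/(2221625/6999084) = 49140*(6999084/2221625) = 9826713936/63475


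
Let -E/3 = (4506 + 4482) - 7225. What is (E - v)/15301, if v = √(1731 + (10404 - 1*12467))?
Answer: -5289/15301 - 2*I*√83/15301 ≈ -0.34566 - 0.0011908*I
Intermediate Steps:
E = -5289 (E = -3*((4506 + 4482) - 7225) = -3*(8988 - 7225) = -3*1763 = -5289)
v = 2*I*√83 (v = √(1731 + (10404 - 12467)) = √(1731 - 2063) = √(-332) = 2*I*√83 ≈ 18.221*I)
(E - v)/15301 = (-5289 - 2*I*√83)/15301 = (-5289 - 2*I*√83)*(1/15301) = -5289/15301 - 2*I*√83/15301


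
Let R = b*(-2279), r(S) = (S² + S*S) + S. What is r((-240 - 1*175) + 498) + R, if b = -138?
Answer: 328363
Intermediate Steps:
r(S) = S + 2*S² (r(S) = (S² + S²) + S = 2*S² + S = S + 2*S²)
R = 314502 (R = -138*(-2279) = 314502)
r((-240 - 1*175) + 498) + R = ((-240 - 1*175) + 498)*(1 + 2*((-240 - 1*175) + 498)) + 314502 = ((-240 - 175) + 498)*(1 + 2*((-240 - 175) + 498)) + 314502 = (-415 + 498)*(1 + 2*(-415 + 498)) + 314502 = 83*(1 + 2*83) + 314502 = 83*(1 + 166) + 314502 = 83*167 + 314502 = 13861 + 314502 = 328363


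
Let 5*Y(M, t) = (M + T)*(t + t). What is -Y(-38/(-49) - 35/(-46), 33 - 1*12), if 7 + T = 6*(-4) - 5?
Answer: 233043/805 ≈ 289.49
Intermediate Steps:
T = -36 (T = -7 + (6*(-4) - 5) = -7 + (-24 - 5) = -7 - 29 = -36)
Y(M, t) = 2*t*(-36 + M)/5 (Y(M, t) = ((M - 36)*(t + t))/5 = ((-36 + M)*(2*t))/5 = (2*t*(-36 + M))/5 = 2*t*(-36 + M)/5)
-Y(-38/(-49) - 35/(-46), 33 - 1*12) = -2*(33 - 1*12)*(-36 + (-38/(-49) - 35/(-46)))/5 = -2*(33 - 12)*(-36 + (-38*(-1/49) - 35*(-1/46)))/5 = -2*21*(-36 + (38/49 + 35/46))/5 = -2*21*(-36 + 3463/2254)/5 = -2*21*(-77681)/(5*2254) = -1*(-233043/805) = 233043/805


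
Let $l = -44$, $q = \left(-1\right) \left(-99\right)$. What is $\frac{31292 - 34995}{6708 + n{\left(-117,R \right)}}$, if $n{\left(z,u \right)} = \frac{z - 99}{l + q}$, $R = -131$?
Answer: $- \frac{203665}{368724} \approx -0.55235$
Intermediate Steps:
$q = 99$
$n{\left(z,u \right)} = - \frac{9}{5} + \frac{z}{55}$ ($n{\left(z,u \right)} = \frac{z - 99}{-44 + 99} = \frac{-99 + z}{55} = \left(-99 + z\right) \frac{1}{55} = - \frac{9}{5} + \frac{z}{55}$)
$\frac{31292 - 34995}{6708 + n{\left(-117,R \right)}} = \frac{31292 - 34995}{6708 + \left(- \frac{9}{5} + \frac{1}{55} \left(-117\right)\right)} = - \frac{3703}{6708 - \frac{216}{55}} = - \frac{3703}{\frac{368724}{55}} = \left(-3703\right) \frac{55}{368724} = - \frac{203665}{368724}$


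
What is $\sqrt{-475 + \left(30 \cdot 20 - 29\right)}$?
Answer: $4 \sqrt{6} \approx 9.798$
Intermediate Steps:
$\sqrt{-475 + \left(30 \cdot 20 - 29\right)} = \sqrt{-475 + \left(600 - 29\right)} = \sqrt{-475 + 571} = \sqrt{96} = 4 \sqrt{6}$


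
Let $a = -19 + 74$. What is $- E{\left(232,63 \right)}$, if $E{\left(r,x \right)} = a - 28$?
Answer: $-27$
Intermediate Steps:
$a = 55$
$E{\left(r,x \right)} = 27$ ($E{\left(r,x \right)} = 55 - 28 = 27$)
$- E{\left(232,63 \right)} = \left(-1\right) 27 = -27$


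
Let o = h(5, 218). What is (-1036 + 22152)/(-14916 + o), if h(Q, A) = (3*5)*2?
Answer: -10558/7443 ≈ -1.4185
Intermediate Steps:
h(Q, A) = 30 (h(Q, A) = 15*2 = 30)
o = 30
(-1036 + 22152)/(-14916 + o) = (-1036 + 22152)/(-14916 + 30) = 21116/(-14886) = 21116*(-1/14886) = -10558/7443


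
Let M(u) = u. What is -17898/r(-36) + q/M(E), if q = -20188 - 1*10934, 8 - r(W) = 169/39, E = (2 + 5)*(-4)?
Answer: -82935/22 ≈ -3769.8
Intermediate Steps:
E = -28 (E = 7*(-4) = -28)
r(W) = 11/3 (r(W) = 8 - 169/39 = 8 - 1*13/3 = 8 - 13/3 = 11/3)
q = -31122 (q = -20188 - 10934 = -31122)
-17898/r(-36) + q/M(E) = -17898/11/3 - 31122/(-28) = -17898*3/11 - 31122*(-1/28) = -53694/11 + 2223/2 = -82935/22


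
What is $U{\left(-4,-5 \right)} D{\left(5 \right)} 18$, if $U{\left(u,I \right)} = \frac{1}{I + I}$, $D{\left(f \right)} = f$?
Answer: $-9$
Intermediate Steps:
$U{\left(u,I \right)} = \frac{1}{2 I}$
$U{\left(-4,-5 \right)} D{\left(5 \right)} 18 = \frac{1}{2 \left(-5\right)} 5 \cdot 18 = \frac{1}{2} \left(- \frac{1}{5}\right) 5 \cdot 18 = \left(- \frac{1}{10}\right) 5 \cdot 18 = \left(- \frac{1}{2}\right) 18 = -9$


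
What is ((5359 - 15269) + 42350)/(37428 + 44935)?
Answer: 32440/82363 ≈ 0.39387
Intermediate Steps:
((5359 - 15269) + 42350)/(37428 + 44935) = (-9910 + 42350)/82363 = 32440*(1/82363) = 32440/82363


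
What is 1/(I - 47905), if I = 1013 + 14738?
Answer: -1/32154 ≈ -3.1100e-5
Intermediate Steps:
I = 15751
1/(I - 47905) = 1/(15751 - 47905) = 1/(-32154) = -1/32154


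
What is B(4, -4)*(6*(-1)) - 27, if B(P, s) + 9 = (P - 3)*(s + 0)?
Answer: 51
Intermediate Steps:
B(P, s) = -9 + s*(-3 + P) (B(P, s) = -9 + (P - 3)*(s + 0) = -9 + (-3 + P)*s = -9 + s*(-3 + P))
B(4, -4)*(6*(-1)) - 27 = (-9 - 3*(-4) + 4*(-4))*(6*(-1)) - 27 = (-9 + 12 - 16)*(-6) - 27 = -13*(-6) - 27 = 78 - 27 = 51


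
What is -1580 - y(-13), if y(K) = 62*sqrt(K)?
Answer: -1580 - 62*I*sqrt(13) ≈ -1580.0 - 223.54*I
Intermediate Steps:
-1580 - y(-13) = -1580 - 62*sqrt(-13) = -1580 - 62*I*sqrt(13)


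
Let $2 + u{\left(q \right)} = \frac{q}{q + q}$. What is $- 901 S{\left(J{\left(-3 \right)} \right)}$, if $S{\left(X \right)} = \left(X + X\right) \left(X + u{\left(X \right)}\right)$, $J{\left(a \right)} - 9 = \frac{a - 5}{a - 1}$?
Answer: $-188309$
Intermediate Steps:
$J{\left(a \right)} = 9 + \frac{-5 + a}{-1 + a}$ ($J{\left(a \right)} = 9 + \frac{a - 5}{a - 1} = 9 + \frac{-5 + a}{-1 + a}$)
$u{\left(q \right)} = - \frac{3}{2}$ ($u{\left(q \right)} = -2 + \frac{q}{q + q} = -2 + \frac{q}{2 q} = -2 + q \frac{1}{2 q} = -2 + \frac{1}{2} = - \frac{3}{2}$)
$S{\left(X \right)} = 2 X \left(- \frac{3}{2} + X\right)$ ($S{\left(X \right)} = \left(X + X\right) \left(X - \frac{3}{2}\right) = 2 X \left(- \frac{3}{2} + X\right)$)
$- 901 S{\left(J{\left(-3 \right)} \right)} = - 901 \frac{2 \left(-7 + 5 \left(-3\right)\right)}{-1 - 3} \left(-3 + 2 \frac{2 \left(-7 + 5 \left(-3\right)\right)}{-1 - 3}\right) = - 901 \frac{2 \left(-7 - 15\right)}{-4} \left(-3 + 2 \frac{2 \left(-7 - 15\right)}{-4}\right) = - 901 \cdot 2 \left(- \frac{1}{4}\right) \left(-22\right) \left(-3 + 2 \cdot 2 \left(- \frac{1}{4}\right) \left(-22\right)\right) = - 901 \cdot 11 \left(-3 + 2 \cdot 11\right) = - 901 \cdot 11 \left(-3 + 22\right) = - 901 \cdot 11 \cdot 19 = \left(-901\right) 209 = -188309$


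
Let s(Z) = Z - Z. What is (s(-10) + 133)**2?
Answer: 17689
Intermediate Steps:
s(Z) = 0
(s(-10) + 133)**2 = (0 + 133)**2 = 133**2 = 17689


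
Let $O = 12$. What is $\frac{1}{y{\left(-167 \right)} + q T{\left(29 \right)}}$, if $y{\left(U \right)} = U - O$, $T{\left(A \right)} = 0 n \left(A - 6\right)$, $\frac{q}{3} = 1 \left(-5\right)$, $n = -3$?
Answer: $- \frac{1}{179} \approx -0.0055866$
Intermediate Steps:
$q = -15$ ($q = 3 \cdot 1 \left(-5\right) = 3 \left(-5\right) = -15$)
$T{\left(A \right)} = 0$ ($T{\left(A \right)} = 0 \left(-3\right) \left(A - 6\right) = 0 \left(A - 6\right) = 0 \left(-6 + A\right) = 0$)
$y{\left(U \right)} = -12 + U$ ($y{\left(U \right)} = U - 12 = -12 + U$)
$\frac{1}{y{\left(-167 \right)} + q T{\left(29 \right)}} = \frac{1}{\left(-12 - 167\right) - 0} = \frac{1}{-179 + 0} = \frac{1}{-179} = - \frac{1}{179}$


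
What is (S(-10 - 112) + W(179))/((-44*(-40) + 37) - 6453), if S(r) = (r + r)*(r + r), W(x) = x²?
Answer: -91577/4656 ≈ -19.669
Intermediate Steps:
S(r) = 4*r² (S(r) = (2*r)*(2*r) = 4*r²)
(S(-10 - 112) + W(179))/((-44*(-40) + 37) - 6453) = (4*(-10 - 112)² + 179²)/((-44*(-40) + 37) - 6453) = (4*(-122)² + 32041)/((1760 + 37) - 6453) = (4*14884 + 32041)/(1797 - 6453) = (59536 + 32041)/(-4656) = 91577*(-1/4656) = -91577/4656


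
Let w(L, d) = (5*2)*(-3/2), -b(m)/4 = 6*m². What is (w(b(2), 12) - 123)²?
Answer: 19044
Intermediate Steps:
b(m) = -24*m²
w(L, d) = -15 (w(L, d) = 10*(-3*½) = 10*(-3/2) = -15)
(w(b(2), 12) - 123)² = (-15 - 123)² = (-138)² = 19044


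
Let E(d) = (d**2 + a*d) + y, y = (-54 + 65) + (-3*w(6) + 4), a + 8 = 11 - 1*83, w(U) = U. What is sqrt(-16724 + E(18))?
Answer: I*sqrt(17843) ≈ 133.58*I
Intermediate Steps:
a = -80 (a = -8 + (11 - 1*83) = -8 + (11 - 83) = -8 - 72 = -80)
y = -3 (y = (-54 + 65) + (-3*6 + 4) = 11 + (-18 + 4) = 11 - 14 = -3)
E(d) = -3 + d**2 - 80*d (E(d) = (d**2 - 80*d) - 3 = -3 + d**2 - 80*d)
sqrt(-16724 + E(18)) = sqrt(-16724 + (-3 + 18**2 - 80*18)) = sqrt(-16724 + (-3 + 324 - 1440)) = sqrt(-16724 - 1119) = sqrt(-17843) = I*sqrt(17843)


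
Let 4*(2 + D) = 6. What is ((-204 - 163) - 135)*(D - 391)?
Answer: 196533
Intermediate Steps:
D = -1/2 (D = -2 + (1/4)*6 = -2 + 3/2 = -1/2 ≈ -0.50000)
((-204 - 163) - 135)*(D - 391) = ((-204 - 163) - 135)*(-1/2 - 391) = (-367 - 135)*(-783/2) = -502*(-783/2) = 196533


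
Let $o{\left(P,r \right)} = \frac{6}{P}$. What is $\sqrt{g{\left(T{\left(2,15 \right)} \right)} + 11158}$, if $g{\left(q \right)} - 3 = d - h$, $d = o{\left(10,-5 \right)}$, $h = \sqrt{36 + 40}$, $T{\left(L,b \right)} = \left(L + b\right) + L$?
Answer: $\frac{\sqrt{279040 - 50 \sqrt{19}}}{5} \approx 105.61$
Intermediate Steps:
$T{\left(L,b \right)} = b + 2 L$
$h = 2 \sqrt{19}$ ($h = \sqrt{76} = 2 \sqrt{19} \approx 8.7178$)
$d = \frac{3}{5}$ ($d = \frac{6}{10} = 6 \cdot \frac{1}{10} = \frac{3}{5} \approx 0.6$)
$g{\left(q \right)} = \frac{18}{5} - 2 \sqrt{19}$ ($g{\left(q \right)} = 3 + \left(\frac{3}{5} - 2 \sqrt{19}\right) = \frac{18}{5} - 2 \sqrt{19}$)
$\sqrt{g{\left(T{\left(2,15 \right)} \right)} + 11158} = \sqrt{\left(\frac{18}{5} - 2 \sqrt{19}\right) + 11158} = \sqrt{\frac{55808}{5} - 2 \sqrt{19}}$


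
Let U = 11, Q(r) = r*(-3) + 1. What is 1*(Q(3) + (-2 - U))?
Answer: -21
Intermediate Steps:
Q(r) = 1 - 3*r (Q(r) = -3*r + 1 = 1 - 3*r)
1*(Q(3) + (-2 - U)) = 1*((1 - 3*3) + (-2 - 1*11)) = 1*((1 - 9) + (-2 - 11)) = 1*(-8 - 13) = 1*(-21) = -21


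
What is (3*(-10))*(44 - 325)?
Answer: 8430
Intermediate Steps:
(3*(-10))*(44 - 325) = -30*(-281) = 8430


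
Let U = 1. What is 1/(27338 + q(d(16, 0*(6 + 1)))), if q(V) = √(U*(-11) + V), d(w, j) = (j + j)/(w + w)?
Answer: 27338/747366255 - I*√11/747366255 ≈ 3.6579e-5 - 4.4378e-9*I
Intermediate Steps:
d(w, j) = j/w (d(w, j) = (2*j)/((2*w)) = (2*j)*(1/(2*w)) = j/w)
q(V) = √(-11 + V) (q(V) = √(1*(-11) + V) = √(-11 + V))
1/(27338 + q(d(16, 0*(6 + 1)))) = 1/(27338 + √(-11 + (0*(6 + 1))/16)) = 1/(27338 + √(-11 + (0*7)*(1/16))) = 1/(27338 + √(-11 + 0*(1/16))) = 1/(27338 + √(-11 + 0)) = 1/(27338 + √(-11)) = 1/(27338 + I*√11)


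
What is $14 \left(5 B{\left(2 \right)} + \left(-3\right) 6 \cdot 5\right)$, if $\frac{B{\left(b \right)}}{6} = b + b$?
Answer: $420$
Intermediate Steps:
$B{\left(b \right)} = 12 b$ ($B{\left(b \right)} = 6 \left(b + b\right) = 6 \cdot 2 b = 12 b$)
$14 \left(5 B{\left(2 \right)} + \left(-3\right) 6 \cdot 5\right) = 14 \left(5 \cdot 12 \cdot 2 + \left(-3\right) 6 \cdot 5\right) = 14 \left(5 \cdot 24 - 90\right) = 14 \left(120 - 90\right) = 14 \cdot 30 = 420$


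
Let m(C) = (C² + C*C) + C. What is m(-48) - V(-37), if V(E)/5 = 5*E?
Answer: 5485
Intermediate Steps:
V(E) = 25*E (V(E) = 5*(5*E) = 25*E)
m(C) = C + 2*C² (m(C) = (C² + C²) + C = 2*C² + C = C + 2*C²)
m(-48) - V(-37) = -48*(1 + 2*(-48)) - 25*(-37) = -48*(1 - 96) - 1*(-925) = -48*(-95) + 925 = 4560 + 925 = 5485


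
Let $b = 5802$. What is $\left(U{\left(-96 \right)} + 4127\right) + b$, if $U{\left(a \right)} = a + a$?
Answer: $9737$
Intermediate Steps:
$U{\left(a \right)} = 2 a$
$\left(U{\left(-96 \right)} + 4127\right) + b = \left(2 \left(-96\right) + 4127\right) + 5802 = \left(-192 + 4127\right) + 5802 = 3935 + 5802 = 9737$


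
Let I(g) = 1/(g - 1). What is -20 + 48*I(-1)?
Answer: -44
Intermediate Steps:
I(g) = 1/(-1 + g)
-20 + 48*I(-1) = -20 + 48/(-1 - 1) = -20 + 48/(-2) = -20 + 48*(-1/2) = -20 - 24 = -44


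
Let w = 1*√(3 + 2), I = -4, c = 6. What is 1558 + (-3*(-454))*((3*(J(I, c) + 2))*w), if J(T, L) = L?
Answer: 1558 + 32688*√5 ≈ 74651.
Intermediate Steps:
w = √5 (w = 1*√5 = √5 ≈ 2.2361)
1558 + (-3*(-454))*((3*(J(I, c) + 2))*w) = 1558 + (-3*(-454))*((3*(6 + 2))*√5) = 1558 + 1362*((3*8)*√5) = 1558 + 1362*(24*√5) = 1558 + 32688*√5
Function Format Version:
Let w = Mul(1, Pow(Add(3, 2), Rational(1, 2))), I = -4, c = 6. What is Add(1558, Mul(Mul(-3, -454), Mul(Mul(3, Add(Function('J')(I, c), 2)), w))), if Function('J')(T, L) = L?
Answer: Add(1558, Mul(32688, Pow(5, Rational(1, 2)))) ≈ 74651.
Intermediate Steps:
w = Pow(5, Rational(1, 2)) (w = Mul(1, Pow(5, Rational(1, 2))) = Pow(5, Rational(1, 2)) ≈ 2.2361)
Add(1558, Mul(Mul(-3, -454), Mul(Mul(3, Add(Function('J')(I, c), 2)), w))) = Add(1558, Mul(Mul(-3, -454), Mul(Mul(3, Add(6, 2)), Pow(5, Rational(1, 2))))) = Add(1558, Mul(1362, Mul(Mul(3, 8), Pow(5, Rational(1, 2))))) = Add(1558, Mul(1362, Mul(24, Pow(5, Rational(1, 2))))) = Add(1558, Mul(32688, Pow(5, Rational(1, 2))))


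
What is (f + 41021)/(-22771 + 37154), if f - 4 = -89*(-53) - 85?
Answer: 2403/757 ≈ 3.1744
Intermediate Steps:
f = 4636 (f = 4 + (-89*(-53) - 85) = 4 + (4717 - 85) = 4 + 4632 = 4636)
(f + 41021)/(-22771 + 37154) = (4636 + 41021)/(-22771 + 37154) = 45657/14383 = 45657*(1/14383) = 2403/757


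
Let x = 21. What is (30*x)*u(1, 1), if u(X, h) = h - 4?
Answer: -1890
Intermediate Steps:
u(X, h) = -4 + h
(30*x)*u(1, 1) = (30*21)*(-4 + 1) = 630*(-3) = -1890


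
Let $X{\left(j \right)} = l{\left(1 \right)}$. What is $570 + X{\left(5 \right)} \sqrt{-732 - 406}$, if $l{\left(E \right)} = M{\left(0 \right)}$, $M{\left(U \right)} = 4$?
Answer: $570 + 4 i \sqrt{1138} \approx 570.0 + 134.94 i$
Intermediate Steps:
$l{\left(E \right)} = 4$
$X{\left(j \right)} = 4$
$570 + X{\left(5 \right)} \sqrt{-732 - 406} = 570 + 4 \sqrt{-732 - 406} = 570 + 4 \sqrt{-1138} = 570 + 4 i \sqrt{1138}$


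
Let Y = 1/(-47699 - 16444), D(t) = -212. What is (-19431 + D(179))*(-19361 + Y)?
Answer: 24394103953232/64143 ≈ 3.8031e+8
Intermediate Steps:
Y = -1/64143 (Y = 1/(-64143) = -1/64143 ≈ -1.5590e-5)
(-19431 + D(179))*(-19361 + Y) = (-19431 - 212)*(-19361 - 1/64143) = -19643*(-1241872624/64143) = 24394103953232/64143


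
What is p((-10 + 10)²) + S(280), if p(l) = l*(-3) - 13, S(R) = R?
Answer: 267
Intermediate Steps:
p(l) = -13 - 3*l (p(l) = -3*l - 13 = -13 - 3*l)
p((-10 + 10)²) + S(280) = (-13 - 3*(-10 + 10)²) + 280 = (-13 - 3*0²) + 280 = (-13 - 3*0) + 280 = (-13 + 0) + 280 = -13 + 280 = 267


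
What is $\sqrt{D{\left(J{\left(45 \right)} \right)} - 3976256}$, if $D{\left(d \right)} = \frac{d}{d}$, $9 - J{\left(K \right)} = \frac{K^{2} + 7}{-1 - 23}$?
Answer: $i \sqrt{3976255} \approx 1994.1 i$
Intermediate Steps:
$J{\left(K \right)} = \frac{223}{24} + \frac{K^{2}}{24}$ ($J{\left(K \right)} = 9 - \frac{K^{2} + 7}{-1 - 23} = 9 - \frac{7 + K^{2}}{-24} = 9 - \left(7 + K^{2}\right) \left(- \frac{1}{24}\right) = 9 - \left(- \frac{7}{24} - \frac{K^{2}}{24}\right) = 9 + \left(\frac{7}{24} + \frac{K^{2}}{24}\right) = \frac{223}{24} + \frac{K^{2}}{24}$)
$D{\left(d \right)} = 1$
$\sqrt{D{\left(J{\left(45 \right)} \right)} - 3976256} = \sqrt{1 - 3976256} = \sqrt{-3976255} = i \sqrt{3976255}$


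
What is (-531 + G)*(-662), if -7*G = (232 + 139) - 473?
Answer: 2393130/7 ≈ 3.4188e+5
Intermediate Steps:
G = 102/7 (G = -((232 + 139) - 473)/7 = -(371 - 473)/7 = -1/7*(-102) = 102/7 ≈ 14.571)
(-531 + G)*(-662) = (-531 + 102/7)*(-662) = -3615/7*(-662) = 2393130/7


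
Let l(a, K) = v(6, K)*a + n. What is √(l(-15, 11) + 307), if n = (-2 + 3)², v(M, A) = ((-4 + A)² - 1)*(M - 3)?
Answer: 2*I*√463 ≈ 43.035*I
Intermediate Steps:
v(M, A) = (-1 + (-4 + A)²)*(-3 + M)
n = 1 (n = 1² = 1)
l(a, K) = 1 + a*(-3 + 3*(-4 + K)²) (l(a, K) = (3 - 1*6 - 3*(-4 + K)² + 6*(-4 + K)²)*a + 1 = (3 - 6 - 3*(-4 + K)² + 6*(-4 + K)²)*a + 1 = (-3 + 3*(-4 + K)²)*a + 1 = a*(-3 + 3*(-4 + K)²) + 1 = 1 + a*(-3 + 3*(-4 + K)²))
√(l(-15, 11) + 307) = √((1 + 3*(-15)*(-1 + (-4 + 11)²)) + 307) = √((1 + 3*(-15)*(-1 + 7²)) + 307) = √((1 + 3*(-15)*(-1 + 49)) + 307) = √((1 + 3*(-15)*48) + 307) = √((1 - 2160) + 307) = √(-2159 + 307) = √(-1852) = 2*I*√463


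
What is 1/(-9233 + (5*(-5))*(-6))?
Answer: -1/9083 ≈ -0.00011010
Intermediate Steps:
1/(-9233 + (5*(-5))*(-6)) = 1/(-9233 - 25*(-6)) = 1/(-9233 + 150) = 1/(-9083) = -1/9083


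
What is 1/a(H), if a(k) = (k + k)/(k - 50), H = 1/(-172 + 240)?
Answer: -3399/2 ≈ -1699.5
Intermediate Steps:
H = 1/68 ≈ 0.014706
a(k) = 2*k/(-50 + k) (a(k) = (2*k)/(-50 + k) = 2*k/(-50 + k))
1/a(H) = 1/(2*(1/68)/(-50 + 1/68)) = 1/(2*(1/68)/(-3399/68)) = 1/(2*(1/68)*(-68/3399)) = 1/(-2/3399) = -3399/2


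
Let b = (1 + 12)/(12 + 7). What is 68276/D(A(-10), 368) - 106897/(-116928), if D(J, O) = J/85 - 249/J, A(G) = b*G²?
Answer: -478870345233977/19879647552 ≈ -24088.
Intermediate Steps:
b = 13/19 ≈ 0.68421
A(G) = 13*G²/19
D(J, O) = -249/J + J/85 (D(J, O) = J*(1/85) - 249/J = J/85 - 249/J = -249/J + J/85)
68276/D(A(-10), 368) - 106897/(-116928) = 68276/(-249/((13/19)*(-10)²) + ((13/19)*(-10)²)/85) - 106897/(-116928) = 68276/(-249/((13/19)*100) + ((13/19)*100)/85) - 106897*(-1/116928) = 68276/(-249/1300/19 + (1/85)*(1300/19)) + 15271/16704 = 68276/(-249*19/1300 + 260/323) + 15271/16704 = 68276/(-4731/1300 + 260/323) + 15271/16704 = 68276/(-1190113/419900) + 15271/16704 = 68276*(-419900/1190113) + 15271/16704 = -28669092400/1190113 + 15271/16704 = -478870345233977/19879647552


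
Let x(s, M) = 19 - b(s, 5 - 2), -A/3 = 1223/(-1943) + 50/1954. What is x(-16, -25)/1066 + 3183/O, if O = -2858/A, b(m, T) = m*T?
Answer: -5652457618559/2891723722654 ≈ -1.9547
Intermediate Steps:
b(m, T) = T*m
A = 3438888/1898311 (A = -3*(1223/(-1943) + 50/1954) = -3*(1223*(-1/1943) + 50*(1/1954)) = -3*(-1223/1943 + 25/977) = -3*(-1146296/1898311) = 3438888/1898311 ≈ 1.8116)
x(s, M) = 19 - 3*s (x(s, M) = 19 - (5 - 2)*s = 19 - 3*s)
O = -2712686419/1719444 (O = -2858/3438888/1898311 = -2858*1898311/3438888 = -2712686419/1719444 ≈ -1577.7)
x(-16, -25)/1066 + 3183/O = (19 - 3*(-16))/1066 + 3183/(-2712686419/1719444) = (19 + 48)*(1/1066) + 3183*(-1719444/2712686419) = 67*(1/1066) - 5472990252/2712686419 = 67/1066 - 5472990252/2712686419 = -5652457618559/2891723722654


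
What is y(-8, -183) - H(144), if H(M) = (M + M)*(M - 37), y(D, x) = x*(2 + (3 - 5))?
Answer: -30816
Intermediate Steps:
y(D, x) = 0 (y(D, x) = x*(2 - 2) = x*0 = 0)
H(M) = 2*M*(-37 + M) (H(M) = (2*M)*(-37 + M) = 2*M*(-37 + M))
y(-8, -183) - H(144) = 0 - 2*144*(-37 + 144) = 0 - 2*144*107 = 0 - 1*30816 = 0 - 30816 = -30816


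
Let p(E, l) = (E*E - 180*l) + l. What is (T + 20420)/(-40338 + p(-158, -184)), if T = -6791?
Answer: 4543/5854 ≈ 0.77605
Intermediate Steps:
p(E, l) = E**2 - 179*l (p(E, l) = (E**2 - 180*l) + l = E**2 - 179*l)
(T + 20420)/(-40338 + p(-158, -184)) = (-6791 + 20420)/(-40338 + ((-158)**2 - 179*(-184))) = 13629/(-40338 + (24964 + 32936)) = 13629/(-40338 + 57900) = 13629/17562 = 13629*(1/17562) = 4543/5854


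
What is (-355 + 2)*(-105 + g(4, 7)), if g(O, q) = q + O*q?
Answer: 24710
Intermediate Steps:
(-355 + 2)*(-105 + g(4, 7)) = (-355 + 2)*(-105 + 7*(1 + 4)) = -353*(-105 + 7*5) = -353*(-105 + 35) = -353*(-70) = 24710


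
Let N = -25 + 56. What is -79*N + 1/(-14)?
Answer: -34287/14 ≈ -2449.1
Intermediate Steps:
N = 31
-79*N + 1/(-14) = -79*31 + 1/(-14) = -2449 - 1/14 = -34287/14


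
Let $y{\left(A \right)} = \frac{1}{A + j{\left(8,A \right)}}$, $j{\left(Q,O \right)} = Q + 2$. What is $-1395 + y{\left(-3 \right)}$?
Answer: $- \frac{9764}{7} \approx -1394.9$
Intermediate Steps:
$j{\left(Q,O \right)} = 2 + Q$
$y{\left(A \right)} = \frac{1}{10 + A}$ ($y{\left(A \right)} = \frac{1}{A + \left(2 + 8\right)} = \frac{1}{A + 10} = \frac{1}{10 + A}$)
$-1395 + y{\left(-3 \right)} = -1395 + \frac{1}{10 - 3} = -1395 + \frac{1}{7} = - \frac{9764}{7}$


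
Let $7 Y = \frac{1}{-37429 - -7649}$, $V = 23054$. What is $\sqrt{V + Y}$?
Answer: $\frac{9 \sqrt{3092051689685}}{104230} \approx 151.84$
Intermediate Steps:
$Y = - \frac{1}{208460}$ ($Y = \frac{1}{7 \left(-37429 - -7649\right)} = \frac{1}{7 \left(-37429 + \left(-7665 + 15314\right)\right)} = \frac{1}{7 \left(-37429 + 7649\right)} = \frac{1}{7 \left(-29780\right)} = \frac{1}{7} \left(- \frac{1}{29780}\right) = - \frac{1}{208460} \approx -4.7971 \cdot 10^{-6}$)
$\sqrt{V + Y} = \sqrt{23054 - \frac{1}{208460}} = \sqrt{\frac{4805836839}{208460}} = \frac{9 \sqrt{3092051689685}}{104230}$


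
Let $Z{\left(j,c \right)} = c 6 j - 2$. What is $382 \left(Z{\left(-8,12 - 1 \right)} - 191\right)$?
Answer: $-275422$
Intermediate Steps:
$Z{\left(j,c \right)} = -2 + 6 c j$ ($Z{\left(j,c \right)} = 6 c j - 2 = -2 + 6 c j$)
$382 \left(Z{\left(-8,12 - 1 \right)} - 191\right) = 382 \left(\left(-2 + 6 \left(12 - 1\right) \left(-8\right)\right) - 191\right) = 382 \left(\left(-2 + 6 \cdot 11 \left(-8\right)\right) - 191\right) = 382 \left(\left(-2 - 528\right) - 191\right) = 382 \left(-530 - 191\right) = 382 \left(-721\right) = -275422$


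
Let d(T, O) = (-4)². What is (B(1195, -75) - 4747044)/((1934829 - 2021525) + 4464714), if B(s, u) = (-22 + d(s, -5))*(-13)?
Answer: -2373483/2189009 ≈ -1.0843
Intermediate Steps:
d(T, O) = 16
B(s, u) = 78 (B(s, u) = (-22 + 16)*(-13) = -6*(-13) = 78)
(B(1195, -75) - 4747044)/((1934829 - 2021525) + 4464714) = (78 - 4747044)/((1934829 - 2021525) + 4464714) = -4746966/(-86696 + 4464714) = -4746966/4378018 = -4746966*1/4378018 = -2373483/2189009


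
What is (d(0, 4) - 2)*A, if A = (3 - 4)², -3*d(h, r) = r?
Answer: -10/3 ≈ -3.3333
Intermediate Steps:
d(h, r) = -r/3
A = 1 (A = (-1)² = 1)
(d(0, 4) - 2)*A = (-⅓*4 - 2)*1 = (-4/3 - 2)*1 = -10/3*1 = -10/3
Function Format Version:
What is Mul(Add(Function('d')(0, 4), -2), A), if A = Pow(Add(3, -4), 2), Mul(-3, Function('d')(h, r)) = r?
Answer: Rational(-10, 3) ≈ -3.3333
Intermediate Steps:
Function('d')(h, r) = Mul(Rational(-1, 3), r)
A = 1 (A = Pow(-1, 2) = 1)
Mul(Add(Function('d')(0, 4), -2), A) = Mul(Add(Mul(Rational(-1, 3), 4), -2), 1) = Mul(Add(Rational(-4, 3), -2), 1) = Mul(Rational(-10, 3), 1) = Rational(-10, 3)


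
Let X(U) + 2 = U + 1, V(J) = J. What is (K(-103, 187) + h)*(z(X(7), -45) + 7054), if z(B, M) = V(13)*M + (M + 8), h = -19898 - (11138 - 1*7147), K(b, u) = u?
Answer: -152451264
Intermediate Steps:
X(U) = -1 + U (X(U) = -2 + (U + 1) = -2 + (1 + U) = -1 + U)
h = -23889 (h = -19898 - (11138 - 7147) = -19898 - 1*3991 = -19898 - 3991 = -23889)
z(B, M) = 8 + 14*M (z(B, M) = 13*M + (M + 8) = 13*M + (8 + M) = 8 + 14*M)
(K(-103, 187) + h)*(z(X(7), -45) + 7054) = (187 - 23889)*((8 + 14*(-45)) + 7054) = -23702*((8 - 630) + 7054) = -23702*(-622 + 7054) = -23702*6432 = -152451264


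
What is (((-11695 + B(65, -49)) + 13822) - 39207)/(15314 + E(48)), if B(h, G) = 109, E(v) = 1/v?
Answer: -1774608/735073 ≈ -2.4142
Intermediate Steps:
(((-11695 + B(65, -49)) + 13822) - 39207)/(15314 + E(48)) = (((-11695 + 109) + 13822) - 39207)/(15314 + 1/48) = ((-11586 + 13822) - 39207)/(15314 + 1/48) = (2236 - 39207)/(735073/48) = -36971*48/735073 = -1774608/735073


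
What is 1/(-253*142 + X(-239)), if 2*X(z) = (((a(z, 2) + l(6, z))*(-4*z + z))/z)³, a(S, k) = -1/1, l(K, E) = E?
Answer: 1/186588074 ≈ 5.3594e-9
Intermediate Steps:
a(S, k) = -1 (a(S, k) = -1*1 = -1)
X(z) = (3 - 3*z)³/2 (X(z) = (((-1 + z)*(-4*z + z))/z)³/2 = (((-1 + z)*(-3*z))/z)³/2 = ((-3*z*(-1 + z))/z)³/2 = (3 - 3*z)³/2)
1/(-253*142 + X(-239)) = 1/(-253*142 - 27*(-1 - 239)³/2) = 1/(-35926 - 27/2*(-240)³) = 1/(-35926 - 27/2*(-13824000)) = 1/(-35926 + 186624000) = 1/186588074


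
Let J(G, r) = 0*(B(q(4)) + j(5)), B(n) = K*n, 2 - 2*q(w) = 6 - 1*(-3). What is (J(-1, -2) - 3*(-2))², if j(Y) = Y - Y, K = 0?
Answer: 36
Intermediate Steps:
j(Y) = 0
q(w) = -7/2 (q(w) = 1 - (6 - 1*(-3))/2 = 1 - (6 + 3)/2 = 1 - ½*9 = 1 - 9/2 = -7/2)
B(n) = 0 (B(n) = 0*n = 0)
J(G, r) = 0 (J(G, r) = 0*(0 + 0) = 0*0 = 0)
(J(-1, -2) - 3*(-2))² = (0 - 3*(-2))² = (0 + 6)² = 6² = 36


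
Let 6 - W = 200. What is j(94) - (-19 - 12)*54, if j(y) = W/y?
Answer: 78581/47 ≈ 1671.9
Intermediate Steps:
W = -194 (W = 6 - 1*200 = 6 - 200 = -194)
j(y) = -194/y
j(94) - (-19 - 12)*54 = -194/94 - (-19 - 12)*54 = -194*1/94 - (-31)*54 = -97/47 - 1*(-1674) = -97/47 + 1674 = 78581/47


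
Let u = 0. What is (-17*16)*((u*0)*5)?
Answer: 0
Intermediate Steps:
(-17*16)*((u*0)*5) = (-17*16)*((0*0)*5) = -0*5 = -272*0 = 0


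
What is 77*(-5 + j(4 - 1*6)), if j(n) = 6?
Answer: 77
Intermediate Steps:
77*(-5 + j(4 - 1*6)) = 77*(-5 + 6) = 77*1 = 77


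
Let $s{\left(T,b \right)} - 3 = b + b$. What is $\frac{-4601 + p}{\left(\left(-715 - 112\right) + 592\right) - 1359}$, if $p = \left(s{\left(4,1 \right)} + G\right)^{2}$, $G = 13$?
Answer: $\frac{4277}{1594} \approx 2.6832$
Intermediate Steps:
$s{\left(T,b \right)} = 3 + 2 b$ ($s{\left(T,b \right)} = 3 + \left(b + b\right) = 3 + 2 b$)
$p = 324$ ($p = \left(\left(3 + 2 \cdot 1\right) + 13\right)^{2} = \left(\left(3 + 2\right) + 13\right)^{2} = \left(5 + 13\right)^{2} = 18^{2} = 324$)
$\frac{-4601 + p}{\left(\left(-715 - 112\right) + 592\right) - 1359} = \frac{-4601 + 324}{\left(\left(-715 - 112\right) + 592\right) - 1359} = - \frac{4277}{\left(-827 + 592\right) - 1359} = - \frac{4277}{-235 - 1359} = - \frac{4277}{-1594} = \left(-4277\right) \left(- \frac{1}{1594}\right) = \frac{4277}{1594}$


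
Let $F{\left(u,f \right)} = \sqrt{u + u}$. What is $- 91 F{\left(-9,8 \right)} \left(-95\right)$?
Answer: $25935 i \sqrt{2} \approx 36678.0 i$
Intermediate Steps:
$F{\left(u,f \right)} = \sqrt{2} \sqrt{u}$ ($F{\left(u,f \right)} = \sqrt{2 u} = \sqrt{2} \sqrt{u}$)
$- 91 F{\left(-9,8 \right)} \left(-95\right) = - 91 \sqrt{2} \sqrt{-9} \left(-95\right) = - 91 \sqrt{2} \cdot 3 i \left(-95\right) = - 91 \cdot 3 i \sqrt{2} \left(-95\right) = - 273 i \sqrt{2} \left(-95\right) = 25935 i \sqrt{2}$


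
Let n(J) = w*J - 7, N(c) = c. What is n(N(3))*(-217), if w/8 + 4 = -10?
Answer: 74431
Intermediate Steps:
w = -112 (w = -32 + 8*(-10) = -32 - 80 = -112)
n(J) = -7 - 112*J (n(J) = -112*J - 7 = -7 - 112*J)
n(N(3))*(-217) = (-7 - 112*3)*(-217) = (-7 - 336)*(-217) = -343*(-217) = 74431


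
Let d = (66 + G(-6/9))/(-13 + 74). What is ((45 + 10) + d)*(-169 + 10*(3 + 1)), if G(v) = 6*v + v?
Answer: -440707/61 ≈ -7224.7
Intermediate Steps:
G(v) = 7*v
d = 184/183 (d = (66 + 7*(-6/9))/(-13 + 74) = (66 + 7*(-6*1/9))/61 = (66 + 7*(-2/3))*(1/61) = (66 - 14/3)*(1/61) = (184/3)*(1/61) = 184/183 ≈ 1.0055)
((45 + 10) + d)*(-169 + 10*(3 + 1)) = ((45 + 10) + 184/183)*(-169 + 10*(3 + 1)) = (55 + 184/183)*(-169 + 10*4) = 10249*(-169 + 40)/183 = (10249/183)*(-129) = -440707/61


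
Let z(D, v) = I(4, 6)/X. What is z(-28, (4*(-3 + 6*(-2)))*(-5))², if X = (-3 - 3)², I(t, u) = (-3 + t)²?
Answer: 1/1296 ≈ 0.00077160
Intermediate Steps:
X = 36 (X = (-6)² = 36)
z(D, v) = 1/36 (z(D, v) = (-3 + 4)²/36 = 1²*(1/36) = 1*(1/36) = 1/36)
z(-28, (4*(-3 + 6*(-2)))*(-5))² = (1/36)² = 1/1296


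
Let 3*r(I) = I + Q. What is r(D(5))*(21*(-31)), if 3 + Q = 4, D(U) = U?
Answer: -1302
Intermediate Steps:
Q = 1 (Q = -3 + 4 = 1)
r(I) = ⅓ + I/3 (r(I) = (I + 1)/3 = (1 + I)/3 = ⅓ + I/3)
r(D(5))*(21*(-31)) = (⅓ + (⅓)*5)*(21*(-31)) = (⅓ + 5/3)*(-651) = 2*(-651) = -1302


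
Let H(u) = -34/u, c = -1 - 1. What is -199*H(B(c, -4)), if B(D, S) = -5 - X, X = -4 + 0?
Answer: -6766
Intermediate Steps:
c = -2
X = -4
B(D, S) = -1 (B(D, S) = -5 - 1*(-4) = -5 + 4 = -1)
-199*H(B(c, -4)) = -(-6766)/(-1) = -(-6766)*(-1) = -199*34 = -6766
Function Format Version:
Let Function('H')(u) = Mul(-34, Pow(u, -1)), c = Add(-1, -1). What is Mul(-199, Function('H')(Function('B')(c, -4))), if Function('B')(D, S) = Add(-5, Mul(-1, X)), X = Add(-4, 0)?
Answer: -6766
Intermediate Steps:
c = -2
X = -4
Function('B')(D, S) = -1 (Function('B')(D, S) = Add(-5, Mul(-1, -4)) = Add(-5, 4) = -1)
Mul(-199, Function('H')(Function('B')(c, -4))) = Mul(-199, Mul(-34, Pow(-1, -1))) = Mul(-199, Mul(-34, -1)) = Mul(-199, 34) = -6766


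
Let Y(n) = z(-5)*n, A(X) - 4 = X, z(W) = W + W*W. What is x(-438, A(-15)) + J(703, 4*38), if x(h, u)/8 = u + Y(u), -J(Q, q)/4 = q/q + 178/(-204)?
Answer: -94274/51 ≈ -1848.5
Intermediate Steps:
z(W) = W + W²
A(X) = 4 + X
J(Q, q) = -26/51 (J(Q, q) = -4*(q/q + 178/(-204)) = -4*(1 + 178*(-1/204)) = -4*(1 - 89/102) = -4*13/102 = -26/51)
Y(n) = 20*n (Y(n) = (-5*(1 - 5))*n = (-5*(-4))*n = 20*n)
x(h, u) = 168*u (x(h, u) = 8*(u + 20*u) = 8*(21*u) = 168*u)
x(-438, A(-15)) + J(703, 4*38) = 168*(4 - 15) - 26/51 = 168*(-11) - 26/51 = -1848 - 26/51 = -94274/51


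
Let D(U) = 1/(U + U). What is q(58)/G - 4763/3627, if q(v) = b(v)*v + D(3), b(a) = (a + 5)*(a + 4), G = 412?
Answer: 1639455689/2988648 ≈ 548.56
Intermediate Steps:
b(a) = (4 + a)*(5 + a) (b(a) = (5 + a)*(4 + a) = (4 + a)*(5 + a))
D(U) = 1/(2*U)
q(v) = 1/6 + v*(20 + v**2 + 9*v) (q(v) = (20 + v**2 + 9*v)*v + (1/2)/3 = v*(20 + v**2 + 9*v) + (1/2)*(1/3) = v*(20 + v**2 + 9*v) + 1/6 = 1/6 + v*(20 + v**2 + 9*v))
q(58)/G - 4763/3627 = (1/6 + 58*(20 + 58**2 + 9*58))/412 - 4763/3627 = (1/6 + 58*(20 + 3364 + 522))*(1/412) - 4763*1/3627 = (1/6 + 58*3906)*(1/412) - 4763/3627 = (1/6 + 226548)*(1/412) - 4763/3627 = (1359289/6)*(1/412) - 4763/3627 = 1359289/2472 - 4763/3627 = 1639455689/2988648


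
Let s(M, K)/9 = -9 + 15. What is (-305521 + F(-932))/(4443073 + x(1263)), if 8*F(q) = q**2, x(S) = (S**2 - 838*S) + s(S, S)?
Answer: -6353/160642 ≈ -0.039548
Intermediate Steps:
s(M, K) = 54 (s(M, K) = 9*(-9 + 15) = 9*6 = 54)
x(S) = 54 + S**2 - 838*S (x(S) = (S**2 - 838*S) + 54 = 54 + S**2 - 838*S)
F(q) = q**2/8
(-305521 + F(-932))/(4443073 + x(1263)) = (-305521 + (1/8)*(-932)**2)/(4443073 + (54 + 1263**2 - 838*1263)) = (-305521 + (1/8)*868624)/(4443073 + (54 + 1595169 - 1058394)) = (-305521 + 108578)/(4443073 + 536829) = -196943/4979902 = -196943*1/4979902 = -6353/160642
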